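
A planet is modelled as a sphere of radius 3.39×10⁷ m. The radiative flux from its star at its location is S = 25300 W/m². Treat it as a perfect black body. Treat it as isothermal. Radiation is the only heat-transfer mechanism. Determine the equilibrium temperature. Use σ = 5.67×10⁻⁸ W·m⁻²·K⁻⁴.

T ≈ 578 K

At equilibrium, absorbed power = emitted power.
Absorbing cross-section = πr² = 3.610×10¹⁵ m²; emitting surface = 4πr² = 1.444×10¹⁶ m² (ratio 4).
S·A_cross = εσ·A_surf·T⁴  ⇒  T⁴ = S/(4σ).
T⁴ = 1.00·25300/(4·5.67×10⁻⁸) = 1.116×10¹¹ K⁴.
T = (1.116×10¹¹)^(1/4).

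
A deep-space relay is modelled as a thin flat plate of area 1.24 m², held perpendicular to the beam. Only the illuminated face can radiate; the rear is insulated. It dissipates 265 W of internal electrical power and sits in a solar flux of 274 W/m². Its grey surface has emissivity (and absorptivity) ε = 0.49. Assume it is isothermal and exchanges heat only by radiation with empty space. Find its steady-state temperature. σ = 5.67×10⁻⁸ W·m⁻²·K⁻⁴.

At steady state, absorbed solar power + internal power = radiated power.
Absorbed: α·S·A_cross = 0.49·274·1.240 = 166.5 W (cross-section A).
Total input = 166.5 + 265 = 431.5 W.
Radiated: εσ·A_surf·T⁴ with A_surf = A = 1.240 m².
T⁴ = 431.5/(0.49·5.67×10⁻⁸·1.240) = 1.252×10¹⁰ K⁴.

T ≈ 335 K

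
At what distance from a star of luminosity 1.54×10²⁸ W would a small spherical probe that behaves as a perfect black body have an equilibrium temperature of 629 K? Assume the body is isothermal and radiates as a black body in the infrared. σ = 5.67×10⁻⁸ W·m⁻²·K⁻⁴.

For an isothermal black-emitting sphere, (1−a)S·πr² = σ·4πr²·T⁴ ⇒ S = 4σT⁴/(1−a).
S = 4·5.67×10⁻⁸·(629)⁴/1.00 = 35500 W/m².
Flux falls as S = L/(4πd²), so d = √(L/(4πS)) = √(1.54×10²⁸/(4π·35500)).

d ≈ 1.86×10¹¹ m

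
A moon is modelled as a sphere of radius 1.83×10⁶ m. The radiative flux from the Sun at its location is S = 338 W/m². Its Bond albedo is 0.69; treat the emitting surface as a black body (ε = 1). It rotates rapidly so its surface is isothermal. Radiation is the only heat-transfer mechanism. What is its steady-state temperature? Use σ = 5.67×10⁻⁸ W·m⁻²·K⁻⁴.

T ≈ 147 K

At equilibrium, absorbed power = emitted power.
Absorbing cross-section = πr² = 1.052×10¹³ m²; emitting surface = 4πr² = 4.208×10¹³ m² (ratio 4).
(1−a)S·A_cross = εσ·A_surf·T⁴  ⇒  T⁴ = (1−a)S/(4σ).
T⁴ = 0.310·338/(4·5.67×10⁻⁸) = 4.620×10⁸ K⁴.
T = (4.620×10⁸)^(1/4).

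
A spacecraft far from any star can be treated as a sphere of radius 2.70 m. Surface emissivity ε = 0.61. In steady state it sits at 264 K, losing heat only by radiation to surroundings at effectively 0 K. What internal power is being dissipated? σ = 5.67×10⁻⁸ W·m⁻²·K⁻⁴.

Steady state: P = εσA T⁴.
A = 4πr² = 91.61 m²; T⁴ = (264)⁴ = 4.858×10⁹ K⁴.
P = 0.61 × 5.67×10⁻⁸ × 91.61 × 4.858×10⁹.

P ≈ 15400 W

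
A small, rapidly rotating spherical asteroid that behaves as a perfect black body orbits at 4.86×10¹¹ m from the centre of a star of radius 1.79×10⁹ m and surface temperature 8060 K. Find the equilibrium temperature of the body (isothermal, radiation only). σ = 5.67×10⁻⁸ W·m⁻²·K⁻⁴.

The star's surface emits σT_*⁴; at distance d the flux is S = σT_*⁴(R_*/d)².
S = 5.67×10⁻⁸·(8060)⁴·(1.79×10⁹/4.86×10¹¹)² = 3246 W/m².
For an isothermal sphere T⁴ = (1−a)S/(4σ) = 1.431×10¹⁰ K⁴.

T ≈ 346 K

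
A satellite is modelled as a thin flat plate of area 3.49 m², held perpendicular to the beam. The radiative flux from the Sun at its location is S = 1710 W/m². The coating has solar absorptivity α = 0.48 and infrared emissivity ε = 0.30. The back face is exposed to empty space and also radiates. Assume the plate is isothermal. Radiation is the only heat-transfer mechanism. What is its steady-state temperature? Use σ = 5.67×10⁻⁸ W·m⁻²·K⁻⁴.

At equilibrium, absorbed power = emitted power.
Absorbing cross-section = A = 3.490 m²; emitting surface = 2A = 6.980 m² (ratio 2).
αS·A_cross = εσ·A_surf·T⁴  ⇒  T⁴ = αS/(ε·2σ).
T⁴ = 0.480·1710/(0.30·2·5.67×10⁻⁸) = 2.413×10¹⁰ K⁴.
T = (2.413×10¹⁰)^(1/4).

T ≈ 394 K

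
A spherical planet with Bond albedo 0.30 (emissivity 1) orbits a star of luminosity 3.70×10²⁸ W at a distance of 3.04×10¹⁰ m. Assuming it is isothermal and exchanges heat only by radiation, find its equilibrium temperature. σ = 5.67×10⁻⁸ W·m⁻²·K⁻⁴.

T ≈ 1770 K

First find the stellar flux at distance d: S = L/(4πd²) = 3.70×10²⁸/(4π·(3.04×10¹⁰)²) = 3.186×10⁶ W/m².
For an isothermal sphere, absorbed (1−a)S·πr² = emitted σ·4πr²·T⁴, so T⁴ = (1−a)S/(4σ).
T⁴ = 0.700·3.186×10⁶/(4·5.67×10⁻⁸) = 9.833×10¹² K⁴.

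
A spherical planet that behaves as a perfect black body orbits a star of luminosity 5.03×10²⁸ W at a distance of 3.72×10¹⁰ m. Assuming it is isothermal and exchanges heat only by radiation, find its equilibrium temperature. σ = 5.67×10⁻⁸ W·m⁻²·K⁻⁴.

T ≈ 1890 K

First find the stellar flux at distance d: S = L/(4πd²) = 5.03×10²⁸/(4π·(3.72×10¹⁰)²) = 2.892×10⁶ W/m².
For an isothermal sphere, absorbed (1−a)S·πr² = emitted σ·4πr²·T⁴, so T⁴ = (1−a)S/(4σ).
T⁴ = 1.00·2.892×10⁶/(4·5.67×10⁻⁸) = 1.275×10¹³ K⁴.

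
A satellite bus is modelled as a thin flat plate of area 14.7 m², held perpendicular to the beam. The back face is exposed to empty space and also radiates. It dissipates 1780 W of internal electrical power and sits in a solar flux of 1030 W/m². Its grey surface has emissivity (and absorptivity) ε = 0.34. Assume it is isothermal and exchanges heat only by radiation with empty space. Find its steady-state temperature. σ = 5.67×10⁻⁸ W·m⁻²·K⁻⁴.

At steady state, absorbed solar power + internal power = radiated power.
Absorbed: α·S·A_cross = 0.34·1030·14.70 = 5148 W (cross-section A).
Total input = 5148 + 1780 = 6928 W.
Radiated: εσ·A_surf·T⁴ with A_surf = 2A = 29.40 m².
T⁴ = 6928/(0.34·5.67×10⁻⁸·29.40) = 1.222×10¹⁰ K⁴.

T ≈ 333 K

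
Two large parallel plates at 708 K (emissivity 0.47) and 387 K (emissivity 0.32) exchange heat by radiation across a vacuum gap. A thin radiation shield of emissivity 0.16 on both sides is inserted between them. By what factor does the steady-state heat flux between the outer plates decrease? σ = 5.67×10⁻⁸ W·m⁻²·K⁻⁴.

Without shield: q₀ = σΔ(T⁴)/(1/ε₁+1/ε₂−1) with denominator 4.253.
With shield the two gaps are in series; the resistances add: (1/ε₁+1/ε_s−1)+(1/ε_s+1/ε₂−1) = 7.378+8.375 = 15.75.
Heat-flux ratio q₀/q = 15.75/4.253.

factor ≈ 3.70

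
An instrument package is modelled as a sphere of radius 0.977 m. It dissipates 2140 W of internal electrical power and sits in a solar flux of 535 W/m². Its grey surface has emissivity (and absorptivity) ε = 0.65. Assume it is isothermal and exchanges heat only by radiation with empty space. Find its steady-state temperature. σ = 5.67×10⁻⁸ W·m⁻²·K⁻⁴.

T ≈ 291 K

At steady state, absorbed solar power + internal power = radiated power.
Absorbed: α·S·A_cross = 0.65·535·2.999 = 1043 W (cross-section πr²).
Total input = 1043 + 2140 = 3183 W.
Radiated: εσ·A_surf·T⁴ with A_surf = 4πr² = 11.99 m².
T⁴ = 3183/(0.65·5.67×10⁻⁸·11.99) = 7.200×10⁹ K⁴.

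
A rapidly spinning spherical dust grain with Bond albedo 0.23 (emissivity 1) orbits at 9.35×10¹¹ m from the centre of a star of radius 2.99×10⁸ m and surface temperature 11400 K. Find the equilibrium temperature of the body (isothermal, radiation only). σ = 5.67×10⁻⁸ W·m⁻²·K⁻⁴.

The star's surface emits σT_*⁴; at distance d the flux is S = σT_*⁴(R_*/d)².
S = 5.67×10⁻⁸·(11400)⁴·(2.99×10⁸/9.35×10¹¹)² = 97.93 W/m².
For an isothermal sphere T⁴ = (1−a)S/(4σ) = 3.325×10⁸ K⁴.

T ≈ 135 K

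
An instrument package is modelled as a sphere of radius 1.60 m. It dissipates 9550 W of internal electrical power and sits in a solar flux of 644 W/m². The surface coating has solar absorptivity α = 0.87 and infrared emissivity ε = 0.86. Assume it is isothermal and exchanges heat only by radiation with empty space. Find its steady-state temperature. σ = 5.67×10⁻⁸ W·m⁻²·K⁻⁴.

At steady state, absorbed solar power + internal power = radiated power.
Absorbed: α·S·A_cross = 0.87·644·8.042 = 4506 W (cross-section πr²).
Total input = 4506 + 9550 = 14060 W.
Radiated: εσ·A_surf·T⁴ with A_surf = 4πr² = 32.17 m².
T⁴ = 14060/(0.86·5.67×10⁻⁸·32.17) = 8.960×10⁹ K⁴.

T ≈ 308 K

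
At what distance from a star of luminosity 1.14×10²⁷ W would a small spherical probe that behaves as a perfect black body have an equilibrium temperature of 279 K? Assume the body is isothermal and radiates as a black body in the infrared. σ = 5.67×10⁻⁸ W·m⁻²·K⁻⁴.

d ≈ 2.57×10¹¹ m

For an isothermal black-emitting sphere, (1−a)S·πr² = σ·4πr²·T⁴ ⇒ S = 4σT⁴/(1−a).
S = 4·5.67×10⁻⁸·(279)⁴/1.00 = 1374 W/m².
Flux falls as S = L/(4πd²), so d = √(L/(4πS)) = √(1.14×10²⁷/(4π·1374)).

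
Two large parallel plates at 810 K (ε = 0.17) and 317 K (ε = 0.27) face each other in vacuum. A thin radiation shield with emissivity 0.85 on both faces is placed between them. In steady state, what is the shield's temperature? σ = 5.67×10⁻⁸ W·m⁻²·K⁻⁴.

T_s ≈ 646 K

In steady state the net flux on the hot side equals that on the cold side.
σ(T₁⁴−T_s⁴)/D₁ = σ(T_s⁴−T₂⁴)/D₂, with D₁ = 1/ε₁+1/ε_s−1 = 6.059, D₂ = 1/ε_s+1/ε₂−1 = 3.880.
Solve for T_s⁴: T_s⁴ = (D₂·T₁⁴ + D₁·T₂⁴)/(D₁+D₂) = 1.742×10¹¹ K⁴.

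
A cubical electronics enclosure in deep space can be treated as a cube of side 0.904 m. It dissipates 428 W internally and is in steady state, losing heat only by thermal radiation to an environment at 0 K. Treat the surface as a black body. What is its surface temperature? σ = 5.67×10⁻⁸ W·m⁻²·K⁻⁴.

T ≈ 198 K

Steady state: internal power = radiated power, P = εσA T⁴.
Radiating area A = 6L² = 4.903 m².
T⁴ = P/(εσA) = 428/(1.0·5.67×10⁻⁸·4.903) = 1.539×10⁹ K⁴.
T = (1.539×10⁹)^(1/4).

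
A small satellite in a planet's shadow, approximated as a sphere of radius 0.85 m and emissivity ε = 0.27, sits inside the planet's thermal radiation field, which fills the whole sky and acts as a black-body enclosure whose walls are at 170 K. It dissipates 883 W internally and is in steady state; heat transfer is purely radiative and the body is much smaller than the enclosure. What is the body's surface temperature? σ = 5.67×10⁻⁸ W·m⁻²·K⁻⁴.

T ≈ 291 K

For a small grey body in a large enclosure, net radiated power = εσA(T⁴ − T_w⁴).
Steady state: P = εσA(T⁴ − T_w⁴) with A = 4πr² = 9.079 m².
T⁴ = P/(εσA) + T_w⁴ = 883/(0.27·5.67×10⁻⁸·9.079) + (170)⁴
    = 6.353×10⁹ + 8.352×10⁸ = 7.188×10⁹ K⁴.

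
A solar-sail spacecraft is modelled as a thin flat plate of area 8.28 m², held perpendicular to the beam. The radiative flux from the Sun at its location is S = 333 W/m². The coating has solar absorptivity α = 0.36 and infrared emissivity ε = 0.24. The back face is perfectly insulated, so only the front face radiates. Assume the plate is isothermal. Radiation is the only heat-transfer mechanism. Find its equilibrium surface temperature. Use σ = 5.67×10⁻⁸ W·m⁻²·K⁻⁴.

At equilibrium, absorbed power = emitted power.
Absorbing cross-section = A = 8.280 m²; emitting surface = A = 8.280 m² (ratio 1).
αS·A_cross = εσ·A_surf·T⁴  ⇒  T⁴ = αS/(ε·1σ).
T⁴ = 0.360·333/(0.24·1·5.67×10⁻⁸) = 8.810×10⁹ K⁴.
T = (8.810×10⁹)^(1/4).

T ≈ 306 K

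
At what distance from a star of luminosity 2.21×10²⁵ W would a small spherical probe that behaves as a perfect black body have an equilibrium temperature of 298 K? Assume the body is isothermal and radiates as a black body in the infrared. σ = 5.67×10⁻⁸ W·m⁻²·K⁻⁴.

d ≈ 3.14×10¹⁰ m

For an isothermal black-emitting sphere, (1−a)S·πr² = σ·4πr²·T⁴ ⇒ S = 4σT⁴/(1−a).
S = 4·5.67×10⁻⁸·(298)⁴/1.00 = 1789 W/m².
Flux falls as S = L/(4πd²), so d = √(L/(4πS)) = √(2.21×10²⁵/(4π·1789)).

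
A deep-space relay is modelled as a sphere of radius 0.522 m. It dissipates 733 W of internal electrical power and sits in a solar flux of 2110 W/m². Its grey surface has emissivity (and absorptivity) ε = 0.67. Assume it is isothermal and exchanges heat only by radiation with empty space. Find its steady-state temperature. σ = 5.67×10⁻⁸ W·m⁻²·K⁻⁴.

T ≈ 350 K

At steady state, absorbed solar power + internal power = radiated power.
Absorbed: α·S·A_cross = 0.67·2110·0.8560 = 1210 W (cross-section πr²).
Total input = 1210 + 733 = 1943 W.
Radiated: εσ·A_surf·T⁴ with A_surf = 4πr² = 3.424 m².
T⁴ = 1943/(0.67·5.67×10⁻⁸·3.424) = 1.494×10¹⁰ K⁴.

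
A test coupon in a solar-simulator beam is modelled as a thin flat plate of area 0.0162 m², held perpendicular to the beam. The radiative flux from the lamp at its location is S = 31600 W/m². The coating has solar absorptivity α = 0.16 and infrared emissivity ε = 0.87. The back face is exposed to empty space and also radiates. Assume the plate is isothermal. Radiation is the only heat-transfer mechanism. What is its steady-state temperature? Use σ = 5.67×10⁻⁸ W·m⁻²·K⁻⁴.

At equilibrium, absorbed power = emitted power.
Absorbing cross-section = A = 0.01620 m²; emitting surface = 2A = 0.03240 m² (ratio 2).
αS·A_cross = εσ·A_surf·T⁴  ⇒  T⁴ = αS/(ε·2σ).
T⁴ = 0.160·31600/(0.87·2·5.67×10⁻⁸) = 5.125×10¹⁰ K⁴.
T = (5.125×10¹⁰)^(1/4).

T ≈ 476 K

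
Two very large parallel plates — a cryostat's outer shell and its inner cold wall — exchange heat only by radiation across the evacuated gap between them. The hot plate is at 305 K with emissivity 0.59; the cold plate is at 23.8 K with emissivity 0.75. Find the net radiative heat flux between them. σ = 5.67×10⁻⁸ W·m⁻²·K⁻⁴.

q ≈ 242 W/m²

For two infinite grey parallel plates, q = σ(T₁⁴ − T₂⁴)/(1/ε₁ + 1/ε₂ − 1).
T₁⁴ − T₂⁴ = 8.654×10⁹ − 3.209×10⁵ = 8.653×10⁹ K⁴.
1/ε₁ + 1/ε₂ − 1 = 1.695 + 1.333 − 1 = 2.028.
q = 5.67×10⁻⁸ × 8.653×10⁹ / 2.028.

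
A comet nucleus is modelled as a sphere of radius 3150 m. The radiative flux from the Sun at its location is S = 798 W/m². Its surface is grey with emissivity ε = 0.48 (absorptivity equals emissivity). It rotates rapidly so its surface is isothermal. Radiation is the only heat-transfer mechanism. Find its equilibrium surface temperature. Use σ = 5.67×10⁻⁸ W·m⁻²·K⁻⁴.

At equilibrium, absorbed power = emitted power.
Absorbing cross-section = πr² = 3.117×10⁷ m²; emitting surface = 4πr² = 1.247×10⁸ m² (ratio 4).
εS·A_cross = εσ·A_surf·T⁴  ⇒  T⁴ = S/(4σ)   (ε cancels).
T⁴ = 798/(4·5.67×10⁻⁸) = 3.519×10⁹ K⁴.
T = (3.519×10⁹)^(1/4).

T ≈ 244 K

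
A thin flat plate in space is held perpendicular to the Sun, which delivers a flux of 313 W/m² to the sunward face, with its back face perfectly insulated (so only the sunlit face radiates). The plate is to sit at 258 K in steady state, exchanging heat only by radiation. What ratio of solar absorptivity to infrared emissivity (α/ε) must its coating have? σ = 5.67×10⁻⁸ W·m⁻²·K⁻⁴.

α/ε ≈ 0.803

Balance: αS·A = εσ·1A·T⁴ ⇒ α/ε = σT⁴/S.
α/ε = 5.67×10⁻⁸·(258)⁴/313 = 5.67×10⁻⁸·4.431×10⁹/313.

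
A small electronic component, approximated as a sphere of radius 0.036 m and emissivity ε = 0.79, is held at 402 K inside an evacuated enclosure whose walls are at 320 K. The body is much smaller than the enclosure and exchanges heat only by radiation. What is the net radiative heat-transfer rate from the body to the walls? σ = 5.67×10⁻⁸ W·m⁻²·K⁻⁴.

For a small grey body in a large enclosure: P_net = εσA(T_body⁴ − T_wall⁴).
A = 4πr² = 0.01629 m²; T_body⁴ − T_wall⁴ = 2.612×10¹⁰ − 1.049×10¹⁰ = 1.563×10¹⁰ K⁴.
|P_net| = 0.79·5.67×10⁻⁸·0.01629·1.563×10¹⁰.

P_net ≈ 11.4 W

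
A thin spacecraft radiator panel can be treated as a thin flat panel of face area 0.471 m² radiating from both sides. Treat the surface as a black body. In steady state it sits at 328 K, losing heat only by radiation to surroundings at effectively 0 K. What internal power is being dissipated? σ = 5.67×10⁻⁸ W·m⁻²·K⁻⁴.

Steady state: P = εσA T⁴.
A = 2·0.471 = 0.9420 m²; T⁴ = (328)⁴ = 1.157×10¹⁰ K⁴.
P = 1.0 × 5.67×10⁻⁸ × 0.9420 × 1.157×10¹⁰.

P ≈ 618 W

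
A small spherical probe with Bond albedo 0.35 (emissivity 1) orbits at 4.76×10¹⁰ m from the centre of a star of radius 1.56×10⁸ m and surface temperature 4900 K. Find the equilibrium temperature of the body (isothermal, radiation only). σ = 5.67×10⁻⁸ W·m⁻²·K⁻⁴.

T ≈ 178 K

The star's surface emits σT_*⁴; at distance d the flux is S = σT_*⁴(R_*/d)².
S = 5.67×10⁻⁸·(4900)⁴·(1.56×10⁸/4.76×10¹⁰)² = 351.1 W/m².
For an isothermal sphere T⁴ = (1−a)S/(4σ) = 1.006×10⁹ K⁴.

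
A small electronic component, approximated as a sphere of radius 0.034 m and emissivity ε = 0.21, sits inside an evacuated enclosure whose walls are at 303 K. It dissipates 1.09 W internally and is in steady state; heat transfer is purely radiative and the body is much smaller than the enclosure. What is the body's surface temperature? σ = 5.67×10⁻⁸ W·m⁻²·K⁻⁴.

For a small grey body in a large enclosure, net radiated power = εσA(T⁴ − T_w⁴).
Steady state: P = εσA(T⁴ − T_w⁴) with A = 4πr² = 0.01453 m².
T⁴ = P/(εσA) + T_w⁴ = 1.09/(0.21·5.67×10⁻⁸·0.01453) + (303)⁴
    = 6.302×10⁹ + 8.429×10⁹ = 1.473×10¹⁰ K⁴.

T ≈ 348 K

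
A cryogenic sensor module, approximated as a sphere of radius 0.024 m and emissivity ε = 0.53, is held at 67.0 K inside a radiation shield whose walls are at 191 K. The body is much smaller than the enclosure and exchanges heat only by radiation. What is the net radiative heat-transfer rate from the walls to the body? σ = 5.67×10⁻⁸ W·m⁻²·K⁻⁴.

P_net ≈ 0.285 W

For a small grey body in a large enclosure: P_net = εσA(T_body⁴ − T_wall⁴).
A = 4πr² = 0.007238 m²; T_body⁴ − T_wall⁴ = 2.015×10⁷ − 1.331×10⁹ = -1.311×10⁹ K⁴.
|P_net| = 0.53·5.67×10⁻⁸·0.007238·1.311×10⁹.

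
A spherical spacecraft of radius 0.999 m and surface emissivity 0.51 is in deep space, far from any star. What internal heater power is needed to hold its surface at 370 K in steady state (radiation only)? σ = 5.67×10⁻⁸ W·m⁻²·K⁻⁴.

P = εσ·4πr²·T⁴.
4πr² = 12.54 m²; T⁴ = 1.874×10¹⁰ K⁴.
P = 0.51·5.67×10⁻⁸·12.54·1.874×10¹⁰.

P ≈ 6800 W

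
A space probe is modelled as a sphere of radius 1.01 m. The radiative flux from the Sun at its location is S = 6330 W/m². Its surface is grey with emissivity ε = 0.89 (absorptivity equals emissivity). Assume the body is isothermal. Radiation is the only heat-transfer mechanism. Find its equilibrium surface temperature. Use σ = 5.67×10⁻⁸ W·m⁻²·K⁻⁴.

At equilibrium, absorbed power = emitted power.
Absorbing cross-section = πr² = 3.205 m²; emitting surface = 4πr² = 12.82 m² (ratio 4).
εS·A_cross = εσ·A_surf·T⁴  ⇒  T⁴ = S/(4σ)   (ε cancels).
T⁴ = 6330/(4·5.67×10⁻⁸) = 2.791×10¹⁰ K⁴.
T = (2.791×10¹⁰)^(1/4).

T ≈ 409 K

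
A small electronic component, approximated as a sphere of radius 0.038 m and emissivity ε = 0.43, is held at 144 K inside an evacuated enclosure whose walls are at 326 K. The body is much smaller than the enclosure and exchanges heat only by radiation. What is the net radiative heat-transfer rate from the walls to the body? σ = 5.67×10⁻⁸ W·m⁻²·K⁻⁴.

For a small grey body in a large enclosure: P_net = εσA(T_body⁴ − T_wall⁴).
A = 4πr² = 0.01815 m²; T_body⁴ − T_wall⁴ = 4.300×10⁸ − 1.129×10¹⁰ = -1.086×10¹⁰ K⁴.
|P_net| = 0.43·5.67×10⁻⁸·0.01815·1.086×10¹⁰.

P_net ≈ 4.81 W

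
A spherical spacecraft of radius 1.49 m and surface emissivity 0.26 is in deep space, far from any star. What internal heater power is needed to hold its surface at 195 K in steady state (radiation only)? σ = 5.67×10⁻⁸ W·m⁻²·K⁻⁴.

P ≈ 595 W

P = εσ·4πr²·T⁴.
4πr² = 27.90 m²; T⁴ = 1.446×10⁹ K⁴.
P = 0.26·5.67×10⁻⁸·27.90·1.446×10⁹.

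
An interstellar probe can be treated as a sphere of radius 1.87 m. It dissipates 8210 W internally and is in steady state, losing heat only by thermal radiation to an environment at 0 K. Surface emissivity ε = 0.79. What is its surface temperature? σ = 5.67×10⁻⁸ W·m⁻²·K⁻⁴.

T ≈ 254 K

Steady state: internal power = radiated power, P = εσA T⁴.
Radiating area A = 4πr² = 43.94 m².
T⁴ = P/(εσA) = 8210/(0.79·5.67×10⁻⁸·43.94) = 4.171×10⁹ K⁴.
T = (4.171×10⁹)^(1/4).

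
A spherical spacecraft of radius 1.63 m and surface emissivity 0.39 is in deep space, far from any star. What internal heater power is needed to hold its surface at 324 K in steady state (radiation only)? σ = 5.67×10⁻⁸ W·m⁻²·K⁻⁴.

P ≈ 8140 W

P = εσ·4πr²·T⁴.
4πr² = 33.39 m²; T⁴ = 1.102×10¹⁰ K⁴.
P = 0.39·5.67×10⁻⁸·33.39·1.102×10¹⁰.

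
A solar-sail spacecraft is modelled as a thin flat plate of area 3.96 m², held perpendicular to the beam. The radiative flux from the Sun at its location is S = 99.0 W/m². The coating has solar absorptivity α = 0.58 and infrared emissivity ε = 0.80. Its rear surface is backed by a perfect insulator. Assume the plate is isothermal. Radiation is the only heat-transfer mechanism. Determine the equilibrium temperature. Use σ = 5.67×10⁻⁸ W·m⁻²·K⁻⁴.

At equilibrium, absorbed power = emitted power.
Absorbing cross-section = A = 3.960 m²; emitting surface = A = 3.960 m² (ratio 1).
αS·A_cross = εσ·A_surf·T⁴  ⇒  T⁴ = αS/(ε·1σ).
T⁴ = 0.580·99.0/(0.80·1·5.67×10⁻⁸) = 1.266×10⁹ K⁴.
T = (1.266×10⁹)^(1/4).

T ≈ 189 K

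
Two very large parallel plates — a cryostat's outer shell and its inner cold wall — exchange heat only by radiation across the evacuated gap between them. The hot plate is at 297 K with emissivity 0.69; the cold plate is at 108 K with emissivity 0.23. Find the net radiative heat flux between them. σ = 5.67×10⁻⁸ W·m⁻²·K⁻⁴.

q ≈ 90.4 W/m²

For two infinite grey parallel plates, q = σ(T₁⁴ − T₂⁴)/(1/ε₁ + 1/ε₂ − 1).
T₁⁴ − T₂⁴ = 7.781×10⁹ − 1.360×10⁸ = 7.645×10⁹ K⁴.
1/ε₁ + 1/ε₂ − 1 = 1.449 + 4.348 − 1 = 4.797.
q = 5.67×10⁻⁸ × 7.645×10⁹ / 4.797.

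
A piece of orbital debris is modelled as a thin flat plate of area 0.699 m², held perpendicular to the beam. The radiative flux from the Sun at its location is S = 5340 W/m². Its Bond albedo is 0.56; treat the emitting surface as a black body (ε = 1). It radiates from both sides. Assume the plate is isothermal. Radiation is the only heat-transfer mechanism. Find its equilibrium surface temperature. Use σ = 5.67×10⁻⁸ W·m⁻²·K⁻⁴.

T ≈ 379 K

At equilibrium, absorbed power = emitted power.
Absorbing cross-section = A = 0.6990 m²; emitting surface = 2A = 1.398 m² (ratio 2).
(1−a)S·A_cross = εσ·A_surf·T⁴  ⇒  T⁴ = (1−a)S/(2σ).
T⁴ = 0.440·5340/(2·5.67×10⁻⁸) = 2.072×10¹⁰ K⁴.
T = (2.072×10¹⁰)^(1/4).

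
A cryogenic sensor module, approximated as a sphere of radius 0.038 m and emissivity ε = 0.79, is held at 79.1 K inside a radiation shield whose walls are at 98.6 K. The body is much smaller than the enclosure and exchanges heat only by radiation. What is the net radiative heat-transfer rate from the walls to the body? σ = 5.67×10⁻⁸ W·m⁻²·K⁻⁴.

P_net ≈ 0.0450 W

For a small grey body in a large enclosure: P_net = εσA(T_body⁴ − T_wall⁴).
A = 4πr² = 0.01815 m²; T_body⁴ − T_wall⁴ = 3.915×10⁷ − 9.452×10⁷ = -5.537×10⁷ K⁴.
|P_net| = 0.79·5.67×10⁻⁸·0.01815·5.537×10⁷.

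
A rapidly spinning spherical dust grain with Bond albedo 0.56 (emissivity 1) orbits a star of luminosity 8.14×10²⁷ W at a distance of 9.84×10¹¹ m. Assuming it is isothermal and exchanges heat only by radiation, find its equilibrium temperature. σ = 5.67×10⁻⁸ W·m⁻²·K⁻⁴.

T ≈ 190 K

First find the stellar flux at distance d: S = L/(4πd²) = 8.14×10²⁷/(4π·(9.84×10¹¹)²) = 669.0 W/m².
For an isothermal sphere, absorbed (1−a)S·πr² = emitted σ·4πr²·T⁴, so T⁴ = (1−a)S/(4σ).
T⁴ = 0.440·669.0/(4·5.67×10⁻⁸) = 1.298×10⁹ K⁴.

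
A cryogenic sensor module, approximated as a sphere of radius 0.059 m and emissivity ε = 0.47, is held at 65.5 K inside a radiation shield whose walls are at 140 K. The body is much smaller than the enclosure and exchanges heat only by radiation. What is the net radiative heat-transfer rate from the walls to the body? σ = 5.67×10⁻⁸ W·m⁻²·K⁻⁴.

For a small grey body in a large enclosure: P_net = εσA(T_body⁴ − T_wall⁴).
A = 4πr² = 0.04374 m²; T_body⁴ − T_wall⁴ = 1.841×10⁷ − 3.842×10⁸ = -3.658×10⁸ K⁴.
|P_net| = 0.47·5.67×10⁻⁸·0.04374·3.658×10⁸.

P_net ≈ 0.426 W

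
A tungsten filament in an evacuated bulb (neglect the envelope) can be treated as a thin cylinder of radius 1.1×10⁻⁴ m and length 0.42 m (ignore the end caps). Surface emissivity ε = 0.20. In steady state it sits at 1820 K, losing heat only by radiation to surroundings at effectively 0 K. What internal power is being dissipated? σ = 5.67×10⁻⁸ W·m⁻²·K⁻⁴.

Steady state: P = εσA T⁴.
A = 2πrL = 2.903×10⁻⁴ m²; T⁴ = (1820)⁴ = 1.097×10¹³ K⁴.
P = 0.20 × 5.67×10⁻⁸ × 2.903×10⁻⁴ × 1.097×10¹³.

P ≈ 36.1 W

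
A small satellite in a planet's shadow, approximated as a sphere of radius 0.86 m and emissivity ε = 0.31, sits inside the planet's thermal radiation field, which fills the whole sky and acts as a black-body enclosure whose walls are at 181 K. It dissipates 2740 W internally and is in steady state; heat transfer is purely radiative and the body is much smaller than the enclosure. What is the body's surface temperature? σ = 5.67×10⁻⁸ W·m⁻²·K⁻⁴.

T ≈ 365 K

For a small grey body in a large enclosure, net radiated power = εσA(T⁴ − T_w⁴).
Steady state: P = εσA(T⁴ − T_w⁴) with A = 4πr² = 9.294 m².
T⁴ = P/(εσA) + T_w⁴ = 2740/(0.31·5.67×10⁻⁸·9.294) + (181)⁴
    = 1.677×10¹⁰ + 1.073×10⁹ = 1.785×10¹⁰ K⁴.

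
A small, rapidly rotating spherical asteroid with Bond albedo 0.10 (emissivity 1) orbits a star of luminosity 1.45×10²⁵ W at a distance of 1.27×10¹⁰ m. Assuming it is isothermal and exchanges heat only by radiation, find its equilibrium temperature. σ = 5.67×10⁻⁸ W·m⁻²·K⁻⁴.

First find the stellar flux at distance d: S = L/(4πd²) = 1.45×10²⁵/(4π·(1.27×10¹⁰)²) = 7154 W/m².
For an isothermal sphere, absorbed (1−a)S·πr² = emitted σ·4πr²·T⁴, so T⁴ = (1−a)S/(4σ).
T⁴ = 0.900·7154/(4·5.67×10⁻⁸) = 2.839×10¹⁰ K⁴.

T ≈ 410 K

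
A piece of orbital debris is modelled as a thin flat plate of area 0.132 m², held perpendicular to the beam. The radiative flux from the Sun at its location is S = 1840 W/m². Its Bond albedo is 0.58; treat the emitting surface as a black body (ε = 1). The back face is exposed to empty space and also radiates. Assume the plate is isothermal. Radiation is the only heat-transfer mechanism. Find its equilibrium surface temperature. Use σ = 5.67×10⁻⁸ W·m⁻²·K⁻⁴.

At equilibrium, absorbed power = emitted power.
Absorbing cross-section = A = 0.1320 m²; emitting surface = 2A = 0.2640 m² (ratio 2).
(1−a)S·A_cross = εσ·A_surf·T⁴  ⇒  T⁴ = (1−a)S/(2σ).
T⁴ = 0.420·1840/(2·5.67×10⁻⁸) = 6.815×10⁹ K⁴.
T = (6.815×10⁹)^(1/4).

T ≈ 287 K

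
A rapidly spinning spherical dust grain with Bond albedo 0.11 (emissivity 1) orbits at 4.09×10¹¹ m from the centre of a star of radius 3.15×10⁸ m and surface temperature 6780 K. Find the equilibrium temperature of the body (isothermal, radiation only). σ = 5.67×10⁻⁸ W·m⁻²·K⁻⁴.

The star's surface emits σT_*⁴; at distance d the flux is S = σT_*⁴(R_*/d)².
S = 5.67×10⁻⁸·(6780)⁴·(3.15×10⁸/4.09×10¹¹)² = 71.07 W/m².
For an isothermal sphere T⁴ = (1−a)S/(4σ) = 2.789×10⁸ K⁴.

T ≈ 129 K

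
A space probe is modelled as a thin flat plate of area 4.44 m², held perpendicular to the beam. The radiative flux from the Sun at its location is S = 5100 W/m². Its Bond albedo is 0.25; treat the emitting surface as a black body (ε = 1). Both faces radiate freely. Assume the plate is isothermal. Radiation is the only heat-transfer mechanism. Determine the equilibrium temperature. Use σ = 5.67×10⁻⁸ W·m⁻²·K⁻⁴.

At equilibrium, absorbed power = emitted power.
Absorbing cross-section = A = 4.440 m²; emitting surface = 2A = 8.880 m² (ratio 2).
(1−a)S·A_cross = εσ·A_surf·T⁴  ⇒  T⁴ = (1−a)S/(2σ).
T⁴ = 0.750·5100/(2·5.67×10⁻⁸) = 3.373×10¹⁰ K⁴.
T = (3.373×10¹⁰)^(1/4).

T ≈ 429 K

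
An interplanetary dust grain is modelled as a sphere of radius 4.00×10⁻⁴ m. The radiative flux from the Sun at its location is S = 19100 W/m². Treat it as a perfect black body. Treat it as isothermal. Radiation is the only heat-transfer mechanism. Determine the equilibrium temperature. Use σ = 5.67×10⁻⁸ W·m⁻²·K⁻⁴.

T ≈ 539 K

At equilibrium, absorbed power = emitted power.
Absorbing cross-section = πr² = 5.027×10⁻⁷ m²; emitting surface = 4πr² = 2.011×10⁻⁶ m² (ratio 4).
S·A_cross = εσ·A_surf·T⁴  ⇒  T⁴ = S/(4σ).
T⁴ = 1.00·19100/(4·5.67×10⁻⁸) = 8.422×10¹⁰ K⁴.
T = (8.422×10¹⁰)^(1/4).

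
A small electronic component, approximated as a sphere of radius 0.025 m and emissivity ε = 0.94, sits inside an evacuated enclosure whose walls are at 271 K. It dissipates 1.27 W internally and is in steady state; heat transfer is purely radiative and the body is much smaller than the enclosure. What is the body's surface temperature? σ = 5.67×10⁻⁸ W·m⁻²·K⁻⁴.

T ≈ 303 K

For a small grey body in a large enclosure, net radiated power = εσA(T⁴ − T_w⁴).
Steady state: P = εσA(T⁴ − T_w⁴) with A = 4πr² = 0.007854 m².
T⁴ = P/(εσA) + T_w⁴ = 1.27/(0.94·5.67×10⁻⁸·0.007854) + (271)⁴
    = 3.034×10⁹ + 5.394×10⁹ = 8.427×10⁹ K⁴.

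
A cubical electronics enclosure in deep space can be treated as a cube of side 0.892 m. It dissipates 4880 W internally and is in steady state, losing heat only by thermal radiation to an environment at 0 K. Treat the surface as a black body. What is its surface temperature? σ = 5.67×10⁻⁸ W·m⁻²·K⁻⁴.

Steady state: internal power = radiated power, P = εσA T⁴.
Radiating area A = 6L² = 4.774 m².
T⁴ = P/(εσA) = 4880/(1.0·5.67×10⁻⁸·4.774) = 1.803×10¹⁰ K⁴.
T = (1.803×10¹⁰)^(1/4).

T ≈ 366 K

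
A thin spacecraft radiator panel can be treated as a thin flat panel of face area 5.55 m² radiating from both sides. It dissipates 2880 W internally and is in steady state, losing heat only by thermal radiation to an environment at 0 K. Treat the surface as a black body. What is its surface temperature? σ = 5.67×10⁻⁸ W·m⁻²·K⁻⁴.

Steady state: internal power = radiated power, P = εσA T⁴.
Radiating area A = 2·5.55 = 11.10 m².
T⁴ = P/(εσA) = 2880/(1.0·5.67×10⁻⁸·11.10) = 4.576×10⁹ K⁴.
T = (4.576×10⁹)^(1/4).

T ≈ 260 K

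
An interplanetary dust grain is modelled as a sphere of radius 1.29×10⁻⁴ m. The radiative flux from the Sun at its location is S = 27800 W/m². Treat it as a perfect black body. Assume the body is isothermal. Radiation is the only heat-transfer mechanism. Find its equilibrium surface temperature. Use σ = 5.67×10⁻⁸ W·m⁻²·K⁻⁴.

At equilibrium, absorbed power = emitted power.
Absorbing cross-section = πr² = 5.228×10⁻⁸ m²; emitting surface = 4πr² = 2.091×10⁻⁷ m² (ratio 4).
S·A_cross = εσ·A_surf·T⁴  ⇒  T⁴ = S/(4σ).
T⁴ = 1.00·27800/(4·5.67×10⁻⁸) = 1.226×10¹¹ K⁴.
T = (1.226×10¹¹)^(1/4).

T ≈ 592 K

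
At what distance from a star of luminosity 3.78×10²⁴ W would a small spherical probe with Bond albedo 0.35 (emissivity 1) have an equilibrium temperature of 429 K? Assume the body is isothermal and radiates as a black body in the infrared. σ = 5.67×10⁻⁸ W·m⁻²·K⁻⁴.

For an isothermal black-emitting sphere, (1−a)S·πr² = σ·4πr²·T⁴ ⇒ S = 4σT⁴/(1−a).
S = 4·5.67×10⁻⁸·(429)⁴/0.650 = 11820 W/m².
Flux falls as S = L/(4πd²), so d = √(L/(4πS)) = √(3.78×10²⁴/(4π·11820)).

d ≈ 5.05×10⁹ m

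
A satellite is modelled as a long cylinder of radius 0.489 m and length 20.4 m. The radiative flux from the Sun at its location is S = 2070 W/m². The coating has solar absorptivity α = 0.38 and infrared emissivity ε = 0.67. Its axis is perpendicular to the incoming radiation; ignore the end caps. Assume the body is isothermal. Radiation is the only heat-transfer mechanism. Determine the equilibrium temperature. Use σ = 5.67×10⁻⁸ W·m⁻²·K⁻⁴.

T ≈ 285 K

At equilibrium, absorbed power = emitted power.
Absorbing cross-section = 2rL = 19.95 m²; emitting surface = 2πrL = 62.68 m² (ratio π).
αS·A_cross = εσ·A_surf·T⁴  ⇒  T⁴ = αS/(ε·πσ).
T⁴ = 0.380·2070/(0.67·π·5.67×10⁻⁸) = 6.591×10⁹ K⁴.
T = (6.591×10⁹)^(1/4).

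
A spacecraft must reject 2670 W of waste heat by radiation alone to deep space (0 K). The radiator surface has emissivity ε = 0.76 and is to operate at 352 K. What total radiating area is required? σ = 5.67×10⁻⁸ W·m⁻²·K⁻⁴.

P = εσA T⁴ ⇒ A = P/(εσT⁴).
T⁴ = 1.535×10¹⁰ K⁴.
A = 2670/(0.76 × 5.67×10⁻⁸ × 1.535×10¹⁰).

A ≈ 4.04 m²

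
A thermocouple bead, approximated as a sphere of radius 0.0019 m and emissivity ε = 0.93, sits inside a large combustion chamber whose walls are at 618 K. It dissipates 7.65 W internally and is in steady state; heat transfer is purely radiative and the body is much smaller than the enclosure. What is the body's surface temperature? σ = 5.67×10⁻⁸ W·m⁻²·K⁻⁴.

T ≈ 1350 K

For a small grey body in a large enclosure, net radiated power = εσA(T⁴ − T_w⁴).
Steady state: P = εσA(T⁴ − T_w⁴) with A = 4πr² = 4.536×10⁻⁵ m².
T⁴ = P/(εσA) + T_w⁴ = 7.65/(0.93·5.67×10⁻⁸·4.536×10⁻⁵) + (618)⁴
    = 3.198×10¹² + 1.459×10¹¹ = 3.344×10¹² K⁴.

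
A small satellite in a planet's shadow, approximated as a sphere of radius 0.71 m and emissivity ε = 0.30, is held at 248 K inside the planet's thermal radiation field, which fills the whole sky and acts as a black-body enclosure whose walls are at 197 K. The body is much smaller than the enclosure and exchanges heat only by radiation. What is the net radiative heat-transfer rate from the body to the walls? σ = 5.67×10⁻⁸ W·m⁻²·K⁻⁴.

P_net ≈ 245 W

For a small grey body in a large enclosure: P_net = εσA(T_body⁴ − T_wall⁴).
A = 4πr² = 6.335 m²; T_body⁴ − T_wall⁴ = 3.783×10⁹ − 1.506×10⁹ = 2.277×10⁹ K⁴.
|P_net| = 0.30·5.67×10⁻⁸·6.335·2.277×10⁹.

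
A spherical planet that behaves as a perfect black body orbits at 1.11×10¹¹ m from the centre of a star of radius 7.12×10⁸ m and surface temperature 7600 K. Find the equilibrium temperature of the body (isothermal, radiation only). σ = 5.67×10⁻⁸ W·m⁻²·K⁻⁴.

T ≈ 430 K

The star's surface emits σT_*⁴; at distance d the flux is S = σT_*⁴(R_*/d)².
S = 5.67×10⁻⁸·(7600)⁴·(7.12×10⁸/1.11×10¹¹)² = 7783 W/m².
For an isothermal sphere T⁴ = (1−a)S/(4σ) = 3.432×10¹⁰ K⁴.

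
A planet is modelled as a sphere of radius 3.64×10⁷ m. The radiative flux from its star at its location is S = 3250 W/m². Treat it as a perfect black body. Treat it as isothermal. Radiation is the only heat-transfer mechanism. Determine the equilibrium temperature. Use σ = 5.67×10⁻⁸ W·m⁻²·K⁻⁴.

T ≈ 346 K

At equilibrium, absorbed power = emitted power.
Absorbing cross-section = πr² = 4.162×10¹⁵ m²; emitting surface = 4πr² = 1.665×10¹⁶ m² (ratio 4).
S·A_cross = εσ·A_surf·T⁴  ⇒  T⁴ = S/(4σ).
T⁴ = 1.00·3250/(4·5.67×10⁻⁸) = 1.433×10¹⁰ K⁴.
T = (1.433×10¹⁰)^(1/4).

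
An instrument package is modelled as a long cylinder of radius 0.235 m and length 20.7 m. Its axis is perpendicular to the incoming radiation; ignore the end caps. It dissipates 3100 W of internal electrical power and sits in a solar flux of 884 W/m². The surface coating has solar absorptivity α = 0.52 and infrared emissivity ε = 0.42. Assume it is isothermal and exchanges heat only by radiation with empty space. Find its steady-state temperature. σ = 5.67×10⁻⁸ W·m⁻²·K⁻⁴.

At steady state, absorbed solar power + internal power = radiated power.
Absorbed: α·S·A_cross = 0.52·884·9.729 = 4472 W (cross-section 2rL).
Total input = 4472 + 3100 = 7572 W.
Radiated: εσ·A_surf·T⁴ with A_surf = 2πrL = 30.56 m².
T⁴ = 7572/(0.42·5.67×10⁻⁸·30.56) = 1.040×10¹⁰ K⁴.

T ≈ 319 K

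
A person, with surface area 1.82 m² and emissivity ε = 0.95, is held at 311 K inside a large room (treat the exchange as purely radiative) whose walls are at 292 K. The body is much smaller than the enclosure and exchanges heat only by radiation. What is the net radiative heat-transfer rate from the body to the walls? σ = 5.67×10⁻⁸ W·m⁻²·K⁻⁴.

For a small grey body in a large enclosure: P_net = εσA(T_body⁴ − T_wall⁴).
A = 1.82 m²; T_body⁴ − T_wall⁴ = 9.355×10⁹ − 7.270×10⁹ = 2.085×10⁹ K⁴.
|P_net| = 0.95·5.67×10⁻⁸·1.820·2.085×10⁹.

P_net ≈ 204 W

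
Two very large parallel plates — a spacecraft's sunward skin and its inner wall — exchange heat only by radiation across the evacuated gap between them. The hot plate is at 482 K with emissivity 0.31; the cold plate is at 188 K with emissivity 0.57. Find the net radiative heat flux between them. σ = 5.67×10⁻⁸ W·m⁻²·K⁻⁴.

q ≈ 751 W/m²

For two infinite grey parallel plates, q = σ(T₁⁴ − T₂⁴)/(1/ε₁ + 1/ε₂ − 1).
T₁⁴ − T₂⁴ = 5.397×10¹⁰ − 1.249×10⁹ = 5.273×10¹⁰ K⁴.
1/ε₁ + 1/ε₂ − 1 = 3.226 + 1.754 − 1 = 3.980.
q = 5.67×10⁻⁸ × 5.273×10¹⁰ / 3.980.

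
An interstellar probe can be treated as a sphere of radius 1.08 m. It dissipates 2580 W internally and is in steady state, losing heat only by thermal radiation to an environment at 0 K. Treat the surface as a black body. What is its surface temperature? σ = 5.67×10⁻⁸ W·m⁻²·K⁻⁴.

Steady state: internal power = radiated power, P = εσA T⁴.
Radiating area A = 4πr² = 14.66 m².
T⁴ = P/(εσA) = 2580/(1.0·5.67×10⁻⁸·14.66) = 3.104×10⁹ K⁴.
T = (3.104×10⁹)^(1/4).

T ≈ 236 K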